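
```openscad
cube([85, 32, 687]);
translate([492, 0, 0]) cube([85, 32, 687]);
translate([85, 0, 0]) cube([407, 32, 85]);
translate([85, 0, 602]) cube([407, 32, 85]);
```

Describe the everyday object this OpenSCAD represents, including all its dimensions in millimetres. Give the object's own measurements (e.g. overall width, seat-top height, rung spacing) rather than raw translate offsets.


A rectangular picture frame lying in the x–z plane (depth along y). The opening is 407 mm wide (x) by 517 mm tall (z), surrounded by a border 85 mm wide on all four sides. The frame is 32 mm deep and is made of two full-height vertical stiles with two horizontal rails fitted between them.


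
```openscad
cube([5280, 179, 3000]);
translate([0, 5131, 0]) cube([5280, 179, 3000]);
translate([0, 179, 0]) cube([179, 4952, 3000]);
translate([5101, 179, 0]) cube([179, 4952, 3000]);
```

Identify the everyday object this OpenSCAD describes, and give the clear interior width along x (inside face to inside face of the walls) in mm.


A house (or room) frame. The interior width is 4922 mm.

Four 3000 mm walls enclosing a rectangle with no floor or roof — a room or house frame. Outside width is 5280 mm and wall thickness is 179 mm, so the interior width is 5280 − 2 × 179 = 4922 mm.


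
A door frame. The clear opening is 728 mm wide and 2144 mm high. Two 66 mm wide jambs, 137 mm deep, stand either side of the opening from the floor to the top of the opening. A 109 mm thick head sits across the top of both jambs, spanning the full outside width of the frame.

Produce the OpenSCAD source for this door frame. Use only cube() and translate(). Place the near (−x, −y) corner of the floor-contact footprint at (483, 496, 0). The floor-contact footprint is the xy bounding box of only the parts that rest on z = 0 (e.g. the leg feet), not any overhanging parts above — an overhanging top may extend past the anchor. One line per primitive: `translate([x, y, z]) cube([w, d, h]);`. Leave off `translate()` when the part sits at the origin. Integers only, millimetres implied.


translate([483, 496, 0]) cube([66, 137, 2144]);
translate([1277, 496, 0]) cube([66, 137, 2144]);
translate([483, 496, 2144]) cube([860, 137, 109]);


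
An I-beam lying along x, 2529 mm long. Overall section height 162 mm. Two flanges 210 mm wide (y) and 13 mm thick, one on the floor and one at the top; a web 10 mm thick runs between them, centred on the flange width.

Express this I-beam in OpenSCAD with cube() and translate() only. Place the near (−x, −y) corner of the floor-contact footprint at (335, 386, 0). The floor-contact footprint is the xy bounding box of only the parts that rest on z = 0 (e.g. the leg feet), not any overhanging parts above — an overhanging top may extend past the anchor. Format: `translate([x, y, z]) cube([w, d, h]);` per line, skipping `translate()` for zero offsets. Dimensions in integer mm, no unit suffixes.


translate([335, 386, 0]) cube([2529, 210, 13]);
translate([335, 486, 13]) cube([2529, 10, 136]);
translate([335, 386, 149]) cube([2529, 210, 13]);


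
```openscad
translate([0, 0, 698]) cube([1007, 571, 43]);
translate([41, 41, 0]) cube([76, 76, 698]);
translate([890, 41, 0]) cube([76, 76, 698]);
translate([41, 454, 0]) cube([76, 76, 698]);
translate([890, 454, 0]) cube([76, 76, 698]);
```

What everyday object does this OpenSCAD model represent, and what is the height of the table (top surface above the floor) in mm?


A table. The table height is 741 mm.

A 1007×571×43 slab sits at z = 698 on four 76 mm square posts — a table. The top surface is at 698 + 43 = 741 mm.


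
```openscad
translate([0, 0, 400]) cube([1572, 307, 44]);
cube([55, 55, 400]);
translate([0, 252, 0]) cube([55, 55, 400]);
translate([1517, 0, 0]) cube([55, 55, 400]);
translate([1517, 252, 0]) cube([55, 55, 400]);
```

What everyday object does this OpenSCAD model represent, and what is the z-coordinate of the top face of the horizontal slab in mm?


A bench. The seat-top height is 444 mm.

A long slab on four corner posts — a bench. The slab sits at z = 400 with thickness 44, so the top is 400 + 44 = 444 mm.


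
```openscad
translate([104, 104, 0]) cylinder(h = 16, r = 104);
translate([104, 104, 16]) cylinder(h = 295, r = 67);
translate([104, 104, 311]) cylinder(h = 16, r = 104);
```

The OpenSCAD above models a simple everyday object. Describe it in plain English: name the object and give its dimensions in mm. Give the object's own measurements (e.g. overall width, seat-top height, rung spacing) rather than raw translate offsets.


A spool: two coaxial disc flanges of radius 104 mm and thickness 16 mm, joined by a core cylinder of radius 67 mm and height 295 mm. The lower flange rests on z = 0 and the three cylinders share a vertical axis.


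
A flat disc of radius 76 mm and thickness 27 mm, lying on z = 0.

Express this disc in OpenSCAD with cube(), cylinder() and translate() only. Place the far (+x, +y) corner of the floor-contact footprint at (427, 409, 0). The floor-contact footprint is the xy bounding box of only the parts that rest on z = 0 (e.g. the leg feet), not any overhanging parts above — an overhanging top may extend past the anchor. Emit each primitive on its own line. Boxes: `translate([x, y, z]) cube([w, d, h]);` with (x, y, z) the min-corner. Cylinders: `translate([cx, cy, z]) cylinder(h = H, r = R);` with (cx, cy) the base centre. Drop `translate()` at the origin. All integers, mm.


translate([351, 333, 0]) cylinder(h = 27, r = 76);


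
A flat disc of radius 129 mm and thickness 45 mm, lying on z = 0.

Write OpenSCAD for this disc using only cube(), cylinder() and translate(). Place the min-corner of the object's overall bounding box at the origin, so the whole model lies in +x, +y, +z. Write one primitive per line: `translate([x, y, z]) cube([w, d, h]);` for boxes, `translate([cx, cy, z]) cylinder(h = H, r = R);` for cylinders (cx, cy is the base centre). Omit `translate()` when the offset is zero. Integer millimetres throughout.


translate([129, 129, 0]) cylinder(h = 45, r = 129);


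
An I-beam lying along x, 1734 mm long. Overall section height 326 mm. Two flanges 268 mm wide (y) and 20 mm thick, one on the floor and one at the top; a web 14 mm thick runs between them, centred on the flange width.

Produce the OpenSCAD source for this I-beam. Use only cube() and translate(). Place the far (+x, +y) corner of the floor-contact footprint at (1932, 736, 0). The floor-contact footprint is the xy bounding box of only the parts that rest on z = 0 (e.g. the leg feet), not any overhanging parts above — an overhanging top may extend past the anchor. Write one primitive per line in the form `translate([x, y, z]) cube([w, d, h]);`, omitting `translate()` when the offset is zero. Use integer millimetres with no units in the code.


translate([198, 468, 0]) cube([1734, 268, 20]);
translate([198, 595, 20]) cube([1734, 14, 286]);
translate([198, 468, 306]) cube([1734, 268, 20]);


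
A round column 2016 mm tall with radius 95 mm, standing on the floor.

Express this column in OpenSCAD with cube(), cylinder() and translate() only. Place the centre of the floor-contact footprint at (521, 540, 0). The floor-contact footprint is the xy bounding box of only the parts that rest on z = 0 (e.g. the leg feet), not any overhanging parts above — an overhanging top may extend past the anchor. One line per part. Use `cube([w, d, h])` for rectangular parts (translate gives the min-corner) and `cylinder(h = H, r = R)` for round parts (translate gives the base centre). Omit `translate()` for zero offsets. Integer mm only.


translate([521, 540, 0]) cylinder(h = 2016, r = 95);


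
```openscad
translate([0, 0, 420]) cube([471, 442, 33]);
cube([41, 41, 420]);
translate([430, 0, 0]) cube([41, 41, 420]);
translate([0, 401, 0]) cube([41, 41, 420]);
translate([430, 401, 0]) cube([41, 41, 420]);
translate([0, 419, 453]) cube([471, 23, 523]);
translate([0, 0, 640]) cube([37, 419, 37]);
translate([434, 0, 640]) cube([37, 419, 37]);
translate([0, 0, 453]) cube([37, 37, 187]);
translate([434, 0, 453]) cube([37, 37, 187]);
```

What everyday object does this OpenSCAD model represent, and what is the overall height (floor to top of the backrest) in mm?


A chair. The overall height is 976 mm.

A slab on four corner posts with a tall panel at the back — a chair. The seat slab sits at z = 420 with thickness 33, and the 523 mm backrest starts at the seat top, so the overall height is 420 + 33 + 523 = 976 mm.


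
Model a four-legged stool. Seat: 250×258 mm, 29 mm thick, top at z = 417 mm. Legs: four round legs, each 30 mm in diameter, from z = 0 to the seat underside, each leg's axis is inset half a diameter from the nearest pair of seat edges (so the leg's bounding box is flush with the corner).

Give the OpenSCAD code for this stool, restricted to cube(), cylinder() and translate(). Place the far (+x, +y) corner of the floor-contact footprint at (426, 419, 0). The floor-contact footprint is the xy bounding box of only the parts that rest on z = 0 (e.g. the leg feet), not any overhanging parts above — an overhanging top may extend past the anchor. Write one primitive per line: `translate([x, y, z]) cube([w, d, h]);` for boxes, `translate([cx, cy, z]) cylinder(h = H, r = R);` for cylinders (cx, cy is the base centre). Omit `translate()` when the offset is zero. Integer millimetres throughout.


translate([176, 161, 388]) cube([250, 258, 29]);
translate([191, 176, 0]) cylinder(h = 388, r = 15);
translate([411, 176, 0]) cylinder(h = 388, r = 15);
translate([191, 404, 0]) cylinder(h = 388, r = 15);
translate([411, 404, 0]) cylinder(h = 388, r = 15);


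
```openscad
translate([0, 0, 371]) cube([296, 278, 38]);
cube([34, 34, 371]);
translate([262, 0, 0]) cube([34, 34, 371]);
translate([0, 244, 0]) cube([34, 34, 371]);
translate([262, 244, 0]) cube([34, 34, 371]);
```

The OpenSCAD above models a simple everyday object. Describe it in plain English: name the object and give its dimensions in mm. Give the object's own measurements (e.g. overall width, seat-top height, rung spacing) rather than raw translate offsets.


A simple wooden stool: a rectangular seat 296 mm (x) by 278 mm (y), 38 mm thick, top face at z = 409 mm, on four square legs, each 34×34 mm in cross-section. The legs rest on z = 0, each flush with a corner of the seat.


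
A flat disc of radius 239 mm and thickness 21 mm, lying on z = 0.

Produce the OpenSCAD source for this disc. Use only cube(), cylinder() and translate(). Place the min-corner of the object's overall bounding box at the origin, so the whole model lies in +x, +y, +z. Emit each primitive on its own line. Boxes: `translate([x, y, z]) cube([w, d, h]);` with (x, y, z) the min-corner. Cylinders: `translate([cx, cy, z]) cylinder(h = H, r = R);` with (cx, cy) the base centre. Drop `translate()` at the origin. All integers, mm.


translate([239, 239, 0]) cylinder(h = 21, r = 239);


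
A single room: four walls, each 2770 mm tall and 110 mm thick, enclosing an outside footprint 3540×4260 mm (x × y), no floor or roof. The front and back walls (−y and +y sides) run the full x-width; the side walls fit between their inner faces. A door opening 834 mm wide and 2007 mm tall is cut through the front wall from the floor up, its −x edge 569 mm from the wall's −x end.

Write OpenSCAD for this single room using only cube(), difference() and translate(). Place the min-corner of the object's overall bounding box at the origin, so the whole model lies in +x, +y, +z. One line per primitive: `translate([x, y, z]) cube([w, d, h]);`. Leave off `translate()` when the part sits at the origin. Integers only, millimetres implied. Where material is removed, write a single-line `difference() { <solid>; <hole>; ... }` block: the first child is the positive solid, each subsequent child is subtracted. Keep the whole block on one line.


difference() { cube([3540, 110, 2770]); translate([569, 0, 0]) cube([834, 110, 2007]); }
translate([0, 4150, 0]) cube([3540, 110, 2770]);
translate([0, 110, 0]) cube([110, 4040, 2770]);
translate([3430, 110, 0]) cube([110, 4040, 2770]);


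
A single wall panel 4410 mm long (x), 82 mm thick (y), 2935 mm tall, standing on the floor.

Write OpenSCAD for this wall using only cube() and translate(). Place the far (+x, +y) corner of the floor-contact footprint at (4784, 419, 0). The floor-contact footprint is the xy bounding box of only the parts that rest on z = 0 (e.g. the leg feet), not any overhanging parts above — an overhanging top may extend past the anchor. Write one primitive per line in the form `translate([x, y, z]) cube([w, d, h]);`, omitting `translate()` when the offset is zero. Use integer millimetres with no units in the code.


translate([374, 337, 0]) cube([4410, 82, 2935]);


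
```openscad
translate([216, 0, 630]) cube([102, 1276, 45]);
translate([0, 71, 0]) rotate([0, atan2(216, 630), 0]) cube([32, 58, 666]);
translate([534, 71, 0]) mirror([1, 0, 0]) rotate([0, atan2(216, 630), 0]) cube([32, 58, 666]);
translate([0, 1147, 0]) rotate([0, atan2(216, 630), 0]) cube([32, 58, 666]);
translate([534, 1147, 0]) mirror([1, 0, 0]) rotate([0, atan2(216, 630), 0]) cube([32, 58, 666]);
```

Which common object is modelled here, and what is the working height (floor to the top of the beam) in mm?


A sawhorse. The overall height is 675 mm.

A beam across two mirrored pairs of raked legs — a sawhorse. The beam's underside is at z = 630 (matching the legs' vertical rise in atan2(216, 630)) and the beam is 45 mm tall, so its top is at 630 + 45 = 675 mm. The raked legs top out at the beam's underside, so that is the highest point.


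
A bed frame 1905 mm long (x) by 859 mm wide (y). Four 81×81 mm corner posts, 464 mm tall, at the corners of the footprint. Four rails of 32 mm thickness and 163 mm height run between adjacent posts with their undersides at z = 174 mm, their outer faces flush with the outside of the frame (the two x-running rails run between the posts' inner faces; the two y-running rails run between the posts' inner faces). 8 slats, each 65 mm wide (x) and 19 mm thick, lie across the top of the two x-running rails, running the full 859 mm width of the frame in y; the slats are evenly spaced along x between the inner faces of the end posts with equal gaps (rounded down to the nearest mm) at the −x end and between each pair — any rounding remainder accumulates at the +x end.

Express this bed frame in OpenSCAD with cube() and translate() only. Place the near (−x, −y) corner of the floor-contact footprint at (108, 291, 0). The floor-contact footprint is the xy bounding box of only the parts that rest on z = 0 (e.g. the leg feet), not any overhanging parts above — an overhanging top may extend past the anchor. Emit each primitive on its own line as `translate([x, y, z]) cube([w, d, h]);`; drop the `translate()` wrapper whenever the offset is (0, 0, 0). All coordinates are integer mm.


translate([108, 291, 0]) cube([81, 81, 464]);
translate([108, 1069, 0]) cube([81, 81, 464]);
translate([1932, 291, 0]) cube([81, 81, 464]);
translate([1932, 1069, 0]) cube([81, 81, 464]);
translate([189, 291, 174]) cube([1743, 32, 163]);
translate([189, 1118, 174]) cube([1743, 32, 163]);
translate([108, 372, 174]) cube([32, 697, 163]);
translate([1981, 372, 174]) cube([32, 697, 163]);
translate([324, 291, 337]) cube([65, 859, 19]);
translate([524, 291, 337]) cube([65, 859, 19]);
translate([724, 291, 337]) cube([65, 859, 19]);
translate([924, 291, 337]) cube([65, 859, 19]);
translate([1124, 291, 337]) cube([65, 859, 19]);
translate([1324, 291, 337]) cube([65, 859, 19]);
translate([1524, 291, 337]) cube([65, 859, 19]);
translate([1724, 291, 337]) cube([65, 859, 19]);


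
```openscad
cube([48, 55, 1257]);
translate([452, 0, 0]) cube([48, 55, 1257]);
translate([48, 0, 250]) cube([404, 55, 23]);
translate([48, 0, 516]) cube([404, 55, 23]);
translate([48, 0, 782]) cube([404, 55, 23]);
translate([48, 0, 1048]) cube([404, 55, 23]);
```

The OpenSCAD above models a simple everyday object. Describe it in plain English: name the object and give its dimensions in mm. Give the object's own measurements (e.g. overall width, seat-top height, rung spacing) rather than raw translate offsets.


A straight ladder. Two 48×55 mm vertical rails, 1257 mm tall, stand 500 mm apart (outside-to-outside) with their front faces coplanar on the −y side. 4 rungs, each 55 mm deep and 23 mm tall, span between the inner faces of the rails, front faces flush with the rails. The lowest rung's underside is at z = 250 mm and rungs are spaced 266 mm apart (underside to underside).


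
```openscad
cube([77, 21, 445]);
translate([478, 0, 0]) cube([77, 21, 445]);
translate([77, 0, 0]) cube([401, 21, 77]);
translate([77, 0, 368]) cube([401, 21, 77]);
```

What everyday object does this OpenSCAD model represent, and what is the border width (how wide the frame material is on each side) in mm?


A picture frame. The border width is 77 mm.

Four thin pieces enclosing a rectangular opening — a picture frame. The two full-height stiles are 445 mm tall; the top rail sits at z = 368 and is 77 mm tall, so the border above the opening is 445 − 368 = 77 mm, matching the stile x-width.


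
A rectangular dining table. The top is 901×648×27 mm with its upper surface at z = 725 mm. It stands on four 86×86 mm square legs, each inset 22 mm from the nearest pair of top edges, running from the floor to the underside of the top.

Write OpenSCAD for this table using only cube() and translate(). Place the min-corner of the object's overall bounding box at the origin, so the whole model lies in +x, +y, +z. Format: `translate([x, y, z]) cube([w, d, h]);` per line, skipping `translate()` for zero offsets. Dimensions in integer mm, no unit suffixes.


translate([0, 0, 698]) cube([901, 648, 27]);
translate([22, 22, 0]) cube([86, 86, 698]);
translate([793, 22, 0]) cube([86, 86, 698]);
translate([22, 540, 0]) cube([86, 86, 698]);
translate([793, 540, 0]) cube([86, 86, 698]);


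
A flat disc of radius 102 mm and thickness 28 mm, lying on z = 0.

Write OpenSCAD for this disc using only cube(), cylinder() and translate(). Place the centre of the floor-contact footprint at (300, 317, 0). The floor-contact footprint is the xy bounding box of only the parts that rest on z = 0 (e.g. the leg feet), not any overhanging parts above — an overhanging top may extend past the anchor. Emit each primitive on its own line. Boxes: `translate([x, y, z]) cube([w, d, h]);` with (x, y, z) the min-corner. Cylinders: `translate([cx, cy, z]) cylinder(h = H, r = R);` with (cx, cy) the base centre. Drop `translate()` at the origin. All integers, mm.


translate([300, 317, 0]) cylinder(h = 28, r = 102);


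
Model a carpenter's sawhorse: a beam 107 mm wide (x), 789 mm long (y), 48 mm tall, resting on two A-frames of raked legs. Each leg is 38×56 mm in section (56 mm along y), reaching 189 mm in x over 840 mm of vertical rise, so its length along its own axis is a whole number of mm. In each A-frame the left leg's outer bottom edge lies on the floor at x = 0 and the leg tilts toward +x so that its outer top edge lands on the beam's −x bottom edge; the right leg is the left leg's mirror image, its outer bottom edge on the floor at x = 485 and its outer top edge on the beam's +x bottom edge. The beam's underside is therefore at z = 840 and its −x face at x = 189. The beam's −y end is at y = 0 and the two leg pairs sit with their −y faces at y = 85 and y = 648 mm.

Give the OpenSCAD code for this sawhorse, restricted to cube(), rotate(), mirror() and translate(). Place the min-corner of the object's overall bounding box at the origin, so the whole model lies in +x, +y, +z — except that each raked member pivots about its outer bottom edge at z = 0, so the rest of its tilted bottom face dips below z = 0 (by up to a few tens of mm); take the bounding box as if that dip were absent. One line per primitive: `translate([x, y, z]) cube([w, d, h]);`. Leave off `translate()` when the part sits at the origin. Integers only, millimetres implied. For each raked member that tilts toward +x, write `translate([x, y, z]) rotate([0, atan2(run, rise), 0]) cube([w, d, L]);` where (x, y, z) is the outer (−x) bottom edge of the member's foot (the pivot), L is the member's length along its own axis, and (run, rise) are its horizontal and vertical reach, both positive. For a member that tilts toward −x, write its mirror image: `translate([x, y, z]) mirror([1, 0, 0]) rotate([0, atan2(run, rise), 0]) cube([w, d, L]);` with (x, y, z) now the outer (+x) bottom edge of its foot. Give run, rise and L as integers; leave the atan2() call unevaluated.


translate([189, 0, 840]) cube([107, 789, 48]);
translate([0, 85, 0]) rotate([0, atan2(189, 840), 0]) cube([38, 56, 861]);
translate([485, 85, 0]) mirror([1, 0, 0]) rotate([0, atan2(189, 840), 0]) cube([38, 56, 861]);
translate([0, 648, 0]) rotate([0, atan2(189, 840), 0]) cube([38, 56, 861]);
translate([485, 648, 0]) mirror([1, 0, 0]) rotate([0, atan2(189, 840), 0]) cube([38, 56, 861]);


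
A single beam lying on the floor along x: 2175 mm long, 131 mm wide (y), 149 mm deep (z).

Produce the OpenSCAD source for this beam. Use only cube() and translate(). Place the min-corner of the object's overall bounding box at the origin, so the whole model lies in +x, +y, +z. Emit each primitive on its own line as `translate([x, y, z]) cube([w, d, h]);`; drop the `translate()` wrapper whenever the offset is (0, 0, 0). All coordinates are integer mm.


cube([2175, 131, 149]);


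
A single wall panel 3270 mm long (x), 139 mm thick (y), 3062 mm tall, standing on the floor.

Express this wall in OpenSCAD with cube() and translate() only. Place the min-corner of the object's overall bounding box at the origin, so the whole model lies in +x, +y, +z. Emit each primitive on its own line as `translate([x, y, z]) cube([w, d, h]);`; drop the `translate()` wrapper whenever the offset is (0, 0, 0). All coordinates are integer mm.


cube([3270, 139, 3062]);


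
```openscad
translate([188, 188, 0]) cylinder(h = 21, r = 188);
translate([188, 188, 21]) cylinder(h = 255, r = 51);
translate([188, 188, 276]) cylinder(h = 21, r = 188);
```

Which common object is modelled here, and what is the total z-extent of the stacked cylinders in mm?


A spool. The overall height is 297 mm.

Three coaxial cylinders, large–small–large — a spool. Two 21 mm flanges and a 255 mm core give 21 + 255 + 21 = 297 mm.


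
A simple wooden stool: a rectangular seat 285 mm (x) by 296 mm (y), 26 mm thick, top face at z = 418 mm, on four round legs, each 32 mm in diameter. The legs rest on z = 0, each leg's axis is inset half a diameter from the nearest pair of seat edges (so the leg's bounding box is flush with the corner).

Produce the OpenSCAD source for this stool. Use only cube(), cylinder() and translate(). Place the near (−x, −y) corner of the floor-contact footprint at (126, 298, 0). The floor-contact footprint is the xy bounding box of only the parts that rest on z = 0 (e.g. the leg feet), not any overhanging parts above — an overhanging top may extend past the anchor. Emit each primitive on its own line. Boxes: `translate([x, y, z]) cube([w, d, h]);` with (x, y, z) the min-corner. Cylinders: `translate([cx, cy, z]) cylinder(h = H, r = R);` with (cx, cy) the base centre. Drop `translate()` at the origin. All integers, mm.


translate([126, 298, 392]) cube([285, 296, 26]);
translate([142, 314, 0]) cylinder(h = 392, r = 16);
translate([395, 314, 0]) cylinder(h = 392, r = 16);
translate([142, 578, 0]) cylinder(h = 392, r = 16);
translate([395, 578, 0]) cylinder(h = 392, r = 16);


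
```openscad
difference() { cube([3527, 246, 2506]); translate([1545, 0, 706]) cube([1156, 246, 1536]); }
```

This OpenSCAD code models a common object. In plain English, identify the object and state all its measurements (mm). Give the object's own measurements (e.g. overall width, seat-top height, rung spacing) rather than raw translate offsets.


A wall 3527 mm long (x), 246 mm thick (y), 2506 mm tall, with a rectangular window opening cut through it. The opening is 1156 mm wide and 1536 mm tall; its sill is at z = 706 mm and its near (−x) edge is 1545 mm from the wall's −x end. The opening passes through the full wall thickness.


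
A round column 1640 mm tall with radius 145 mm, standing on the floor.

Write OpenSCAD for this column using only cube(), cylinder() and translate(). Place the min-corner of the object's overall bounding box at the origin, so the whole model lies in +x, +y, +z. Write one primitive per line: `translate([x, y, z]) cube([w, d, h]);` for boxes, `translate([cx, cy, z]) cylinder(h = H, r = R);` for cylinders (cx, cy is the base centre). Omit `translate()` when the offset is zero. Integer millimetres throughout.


translate([145, 145, 0]) cylinder(h = 1640, r = 145);


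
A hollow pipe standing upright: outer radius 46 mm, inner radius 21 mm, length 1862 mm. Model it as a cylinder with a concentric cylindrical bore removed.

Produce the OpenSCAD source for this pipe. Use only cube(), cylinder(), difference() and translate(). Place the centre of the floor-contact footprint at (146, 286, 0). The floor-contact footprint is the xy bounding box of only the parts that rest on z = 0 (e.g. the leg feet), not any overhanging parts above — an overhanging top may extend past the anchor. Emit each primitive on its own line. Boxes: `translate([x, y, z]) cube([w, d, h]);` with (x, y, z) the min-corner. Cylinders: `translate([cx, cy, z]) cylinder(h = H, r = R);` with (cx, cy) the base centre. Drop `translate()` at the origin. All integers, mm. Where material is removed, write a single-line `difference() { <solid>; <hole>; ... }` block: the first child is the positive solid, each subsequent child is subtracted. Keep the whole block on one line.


difference() { translate([146, 286, 0]) cylinder(h = 1862, r = 46); translate([146, 286, 0]) cylinder(h = 1862, r = 21); }


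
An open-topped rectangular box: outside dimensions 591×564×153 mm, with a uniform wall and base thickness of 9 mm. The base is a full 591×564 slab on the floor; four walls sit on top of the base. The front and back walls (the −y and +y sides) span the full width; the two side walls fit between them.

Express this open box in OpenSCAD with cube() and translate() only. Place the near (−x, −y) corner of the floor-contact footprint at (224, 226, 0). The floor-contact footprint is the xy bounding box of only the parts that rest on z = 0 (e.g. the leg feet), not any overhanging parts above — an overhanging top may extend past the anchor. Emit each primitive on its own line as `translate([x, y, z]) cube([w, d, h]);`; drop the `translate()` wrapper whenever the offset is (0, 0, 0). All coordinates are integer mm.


translate([224, 226, 0]) cube([591, 564, 9]);
translate([224, 226, 9]) cube([591, 9, 144]);
translate([224, 781, 9]) cube([591, 9, 144]);
translate([224, 235, 9]) cube([9, 546, 144]);
translate([806, 235, 9]) cube([9, 546, 144]);


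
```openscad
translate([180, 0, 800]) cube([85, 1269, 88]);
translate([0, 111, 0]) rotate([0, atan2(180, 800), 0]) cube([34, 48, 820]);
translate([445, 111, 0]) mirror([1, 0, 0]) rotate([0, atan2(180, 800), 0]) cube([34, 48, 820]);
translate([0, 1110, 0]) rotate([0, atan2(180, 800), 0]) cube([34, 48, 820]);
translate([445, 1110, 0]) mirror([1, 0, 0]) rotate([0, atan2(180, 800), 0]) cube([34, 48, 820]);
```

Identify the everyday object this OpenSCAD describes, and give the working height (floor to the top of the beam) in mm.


A sawhorse. The overall height is 888 mm.

A beam across two mirrored pairs of raked legs — a sawhorse. The beam's underside is at z = 800 (matching the legs' vertical rise in atan2(180, 800)) and the beam is 88 mm tall, so its top is at 800 + 88 = 888 mm. The raked legs top out at the beam's underside, so that is the highest point.


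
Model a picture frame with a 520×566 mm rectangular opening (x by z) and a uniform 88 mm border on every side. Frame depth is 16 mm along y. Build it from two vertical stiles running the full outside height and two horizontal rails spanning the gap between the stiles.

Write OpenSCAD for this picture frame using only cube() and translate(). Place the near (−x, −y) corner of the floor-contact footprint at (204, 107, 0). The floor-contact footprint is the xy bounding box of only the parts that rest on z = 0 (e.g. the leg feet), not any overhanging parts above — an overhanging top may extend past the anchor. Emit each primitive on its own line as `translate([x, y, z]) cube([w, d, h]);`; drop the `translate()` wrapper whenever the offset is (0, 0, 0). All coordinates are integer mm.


translate([204, 107, 0]) cube([88, 16, 742]);
translate([812, 107, 0]) cube([88, 16, 742]);
translate([292, 107, 0]) cube([520, 16, 88]);
translate([292, 107, 654]) cube([520, 16, 88]);


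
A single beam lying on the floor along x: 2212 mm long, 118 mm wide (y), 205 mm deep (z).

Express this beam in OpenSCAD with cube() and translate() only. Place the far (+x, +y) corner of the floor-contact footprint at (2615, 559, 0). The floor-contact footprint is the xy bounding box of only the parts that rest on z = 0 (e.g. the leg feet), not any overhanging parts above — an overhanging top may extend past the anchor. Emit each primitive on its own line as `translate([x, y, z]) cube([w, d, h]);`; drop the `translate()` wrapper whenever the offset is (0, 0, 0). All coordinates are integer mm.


translate([403, 441, 0]) cube([2212, 118, 205]);


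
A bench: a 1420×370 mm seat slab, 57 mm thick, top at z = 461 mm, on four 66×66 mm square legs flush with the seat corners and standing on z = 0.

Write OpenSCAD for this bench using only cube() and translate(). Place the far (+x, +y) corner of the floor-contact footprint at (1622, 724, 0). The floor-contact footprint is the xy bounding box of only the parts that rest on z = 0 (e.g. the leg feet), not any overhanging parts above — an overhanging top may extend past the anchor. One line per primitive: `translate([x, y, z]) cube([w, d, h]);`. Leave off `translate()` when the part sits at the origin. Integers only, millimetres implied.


translate([202, 354, 404]) cube([1420, 370, 57]);
translate([202, 354, 0]) cube([66, 66, 404]);
translate([202, 658, 0]) cube([66, 66, 404]);
translate([1556, 354, 0]) cube([66, 66, 404]);
translate([1556, 658, 0]) cube([66, 66, 404]);


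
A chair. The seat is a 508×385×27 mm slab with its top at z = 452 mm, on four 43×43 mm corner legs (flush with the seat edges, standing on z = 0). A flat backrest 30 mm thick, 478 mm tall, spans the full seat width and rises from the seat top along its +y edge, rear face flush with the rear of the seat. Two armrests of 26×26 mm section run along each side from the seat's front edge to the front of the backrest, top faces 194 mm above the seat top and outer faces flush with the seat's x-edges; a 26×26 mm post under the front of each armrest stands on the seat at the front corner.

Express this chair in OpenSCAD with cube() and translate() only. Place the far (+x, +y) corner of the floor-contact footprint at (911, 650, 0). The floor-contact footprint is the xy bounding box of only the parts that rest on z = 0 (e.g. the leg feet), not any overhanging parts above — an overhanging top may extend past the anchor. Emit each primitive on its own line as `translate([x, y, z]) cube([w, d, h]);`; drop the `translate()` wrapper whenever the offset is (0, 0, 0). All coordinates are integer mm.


translate([403, 265, 425]) cube([508, 385, 27]);
translate([403, 265, 0]) cube([43, 43, 425]);
translate([868, 265, 0]) cube([43, 43, 425]);
translate([403, 607, 0]) cube([43, 43, 425]);
translate([868, 607, 0]) cube([43, 43, 425]);
translate([403, 620, 452]) cube([508, 30, 478]);
translate([403, 265, 620]) cube([26, 355, 26]);
translate([885, 265, 620]) cube([26, 355, 26]);
translate([403, 265, 452]) cube([26, 26, 168]);
translate([885, 265, 452]) cube([26, 26, 168]);


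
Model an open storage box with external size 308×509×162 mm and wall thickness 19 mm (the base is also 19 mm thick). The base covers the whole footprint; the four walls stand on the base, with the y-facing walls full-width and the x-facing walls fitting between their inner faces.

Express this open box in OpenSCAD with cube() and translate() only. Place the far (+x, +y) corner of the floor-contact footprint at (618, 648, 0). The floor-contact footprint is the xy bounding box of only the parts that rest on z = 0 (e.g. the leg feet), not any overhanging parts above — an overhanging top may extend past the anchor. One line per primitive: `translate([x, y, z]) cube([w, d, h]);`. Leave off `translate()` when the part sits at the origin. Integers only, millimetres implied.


translate([310, 139, 0]) cube([308, 509, 19]);
translate([310, 139, 19]) cube([308, 19, 143]);
translate([310, 629, 19]) cube([308, 19, 143]);
translate([310, 158, 19]) cube([19, 471, 143]);
translate([599, 158, 19]) cube([19, 471, 143]);


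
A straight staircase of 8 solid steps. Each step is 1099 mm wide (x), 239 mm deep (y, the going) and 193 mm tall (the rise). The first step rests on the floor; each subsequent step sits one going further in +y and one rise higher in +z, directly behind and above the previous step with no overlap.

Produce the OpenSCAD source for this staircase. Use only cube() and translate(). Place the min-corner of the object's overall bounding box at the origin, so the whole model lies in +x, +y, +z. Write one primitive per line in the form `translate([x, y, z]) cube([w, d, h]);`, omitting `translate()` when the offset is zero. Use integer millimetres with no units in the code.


cube([1099, 239, 193]);
translate([0, 239, 193]) cube([1099, 239, 193]);
translate([0, 478, 386]) cube([1099, 239, 193]);
translate([0, 717, 579]) cube([1099, 239, 193]);
translate([0, 956, 772]) cube([1099, 239, 193]);
translate([0, 1195, 965]) cube([1099, 239, 193]);
translate([0, 1434, 1158]) cube([1099, 239, 193]);
translate([0, 1673, 1351]) cube([1099, 239, 193]);


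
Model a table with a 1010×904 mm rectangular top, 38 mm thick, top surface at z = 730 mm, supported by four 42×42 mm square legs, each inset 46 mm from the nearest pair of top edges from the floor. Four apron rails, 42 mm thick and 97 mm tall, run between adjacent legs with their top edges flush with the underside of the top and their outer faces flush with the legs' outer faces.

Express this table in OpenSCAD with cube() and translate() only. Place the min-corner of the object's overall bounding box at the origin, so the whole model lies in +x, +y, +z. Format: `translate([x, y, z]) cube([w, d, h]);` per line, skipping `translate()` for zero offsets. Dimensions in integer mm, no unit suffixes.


translate([0, 0, 692]) cube([1010, 904, 38]);
translate([46, 46, 0]) cube([42, 42, 692]);
translate([922, 46, 0]) cube([42, 42, 692]);
translate([46, 816, 0]) cube([42, 42, 692]);
translate([922, 816, 0]) cube([42, 42, 692]);
translate([88, 46, 595]) cube([834, 42, 97]);
translate([88, 816, 595]) cube([834, 42, 97]);
translate([46, 88, 595]) cube([42, 728, 97]);
translate([922, 88, 595]) cube([42, 728, 97]);


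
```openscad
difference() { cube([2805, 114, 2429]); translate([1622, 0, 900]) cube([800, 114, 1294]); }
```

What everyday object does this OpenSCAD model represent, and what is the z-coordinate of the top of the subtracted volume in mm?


A wall with a window opening. The window head height is 2194 mm.

A wall with a rectangular opening subtracted — a window. Sill at z = 900, opening 1294 mm tall, so the head is at 900 + 1294 = 2194 mm.


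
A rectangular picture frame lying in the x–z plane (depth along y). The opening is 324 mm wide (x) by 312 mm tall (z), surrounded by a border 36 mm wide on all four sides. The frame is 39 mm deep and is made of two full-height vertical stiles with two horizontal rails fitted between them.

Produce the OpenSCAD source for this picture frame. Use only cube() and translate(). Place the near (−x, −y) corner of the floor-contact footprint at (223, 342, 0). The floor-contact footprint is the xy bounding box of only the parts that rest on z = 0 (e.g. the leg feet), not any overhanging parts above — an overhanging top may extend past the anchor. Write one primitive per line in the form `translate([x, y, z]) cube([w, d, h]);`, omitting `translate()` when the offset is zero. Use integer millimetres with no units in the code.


translate([223, 342, 0]) cube([36, 39, 384]);
translate([583, 342, 0]) cube([36, 39, 384]);
translate([259, 342, 0]) cube([324, 39, 36]);
translate([259, 342, 348]) cube([324, 39, 36]);


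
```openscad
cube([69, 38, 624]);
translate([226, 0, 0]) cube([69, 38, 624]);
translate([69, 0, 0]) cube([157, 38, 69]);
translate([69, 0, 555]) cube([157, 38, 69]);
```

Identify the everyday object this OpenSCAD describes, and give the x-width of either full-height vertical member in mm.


A picture frame. The border width is 69 mm.

Four thin pieces enclosing a rectangular opening — a picture frame. The two full-height stiles are 624 mm tall; the top rail sits at z = 555 and is 69 mm tall, so the border above the opening is 624 − 555 = 69 mm, matching the stile x-width.


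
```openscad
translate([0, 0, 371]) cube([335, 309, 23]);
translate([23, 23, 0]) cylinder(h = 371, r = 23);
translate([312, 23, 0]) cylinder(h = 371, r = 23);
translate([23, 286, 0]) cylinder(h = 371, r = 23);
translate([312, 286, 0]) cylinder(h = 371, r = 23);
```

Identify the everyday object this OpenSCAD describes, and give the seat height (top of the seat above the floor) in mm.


A stool. The seat height is 394 mm.

A 335×309×23 slab at z = 371 on four corner cylinders — a stool. The seat top is 371 + 23 = 394 mm.


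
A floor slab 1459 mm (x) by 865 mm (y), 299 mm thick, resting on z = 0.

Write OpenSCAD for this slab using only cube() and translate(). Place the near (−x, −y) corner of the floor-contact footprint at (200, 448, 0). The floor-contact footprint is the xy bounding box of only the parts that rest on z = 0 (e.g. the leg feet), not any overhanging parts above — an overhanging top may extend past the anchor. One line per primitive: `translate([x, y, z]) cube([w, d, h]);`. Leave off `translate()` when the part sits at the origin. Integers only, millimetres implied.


translate([200, 448, 0]) cube([1459, 865, 299]);


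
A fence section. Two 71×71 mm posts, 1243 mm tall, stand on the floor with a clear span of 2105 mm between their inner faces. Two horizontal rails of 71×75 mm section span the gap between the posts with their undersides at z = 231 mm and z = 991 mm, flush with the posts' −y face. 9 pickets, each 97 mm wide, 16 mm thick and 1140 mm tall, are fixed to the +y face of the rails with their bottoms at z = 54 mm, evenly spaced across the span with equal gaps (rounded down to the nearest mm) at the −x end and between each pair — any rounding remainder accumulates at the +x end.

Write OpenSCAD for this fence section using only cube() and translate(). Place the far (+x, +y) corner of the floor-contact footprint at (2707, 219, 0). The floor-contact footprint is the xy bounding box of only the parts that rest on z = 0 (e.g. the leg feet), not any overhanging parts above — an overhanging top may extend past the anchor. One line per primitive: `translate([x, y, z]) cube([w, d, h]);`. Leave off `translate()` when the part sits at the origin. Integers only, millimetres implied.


translate([460, 148, 0]) cube([71, 71, 1243]);
translate([2636, 148, 0]) cube([71, 71, 1243]);
translate([531, 148, 231]) cube([2105, 71, 75]);
translate([531, 148, 991]) cube([2105, 71, 75]);
translate([654, 219, 54]) cube([97, 16, 1140]);
translate([874, 219, 54]) cube([97, 16, 1140]);
translate([1094, 219, 54]) cube([97, 16, 1140]);
translate([1314, 219, 54]) cube([97, 16, 1140]);
translate([1534, 219, 54]) cube([97, 16, 1140]);
translate([1754, 219, 54]) cube([97, 16, 1140]);
translate([1974, 219, 54]) cube([97, 16, 1140]);
translate([2194, 219, 54]) cube([97, 16, 1140]);
translate([2414, 219, 54]) cube([97, 16, 1140]);


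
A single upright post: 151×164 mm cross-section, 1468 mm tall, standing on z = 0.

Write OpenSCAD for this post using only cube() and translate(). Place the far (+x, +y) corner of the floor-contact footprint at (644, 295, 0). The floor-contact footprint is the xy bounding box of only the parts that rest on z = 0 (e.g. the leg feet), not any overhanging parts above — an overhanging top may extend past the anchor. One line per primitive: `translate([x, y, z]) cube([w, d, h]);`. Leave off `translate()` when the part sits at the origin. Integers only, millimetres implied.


translate([493, 131, 0]) cube([151, 164, 1468]);
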